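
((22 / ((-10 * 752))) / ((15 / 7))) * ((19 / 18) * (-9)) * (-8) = -1463 / 14100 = -0.10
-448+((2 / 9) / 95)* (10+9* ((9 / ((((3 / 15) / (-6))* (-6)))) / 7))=-28214 / 63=-447.84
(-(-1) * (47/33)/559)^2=2209/340291809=0.00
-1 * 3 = -3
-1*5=-5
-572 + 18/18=-571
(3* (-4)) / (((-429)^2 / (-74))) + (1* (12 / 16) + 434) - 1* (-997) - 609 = 201894161 / 245388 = 822.75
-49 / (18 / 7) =-343 / 18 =-19.06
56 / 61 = 0.92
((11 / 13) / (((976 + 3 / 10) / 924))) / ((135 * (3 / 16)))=108416 / 3426813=0.03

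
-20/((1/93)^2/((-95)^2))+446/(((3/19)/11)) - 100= -4683340586/3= -1561113528.67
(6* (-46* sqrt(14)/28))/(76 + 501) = -0.06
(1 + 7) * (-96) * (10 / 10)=-768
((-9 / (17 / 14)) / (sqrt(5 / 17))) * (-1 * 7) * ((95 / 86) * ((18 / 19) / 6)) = 1323 * sqrt(85) / 731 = 16.69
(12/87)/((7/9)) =36/203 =0.18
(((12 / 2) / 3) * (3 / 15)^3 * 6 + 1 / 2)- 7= -1601 / 250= -6.40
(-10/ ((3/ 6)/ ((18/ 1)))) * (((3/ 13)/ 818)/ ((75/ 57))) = -0.08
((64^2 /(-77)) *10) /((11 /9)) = -368640 /847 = -435.23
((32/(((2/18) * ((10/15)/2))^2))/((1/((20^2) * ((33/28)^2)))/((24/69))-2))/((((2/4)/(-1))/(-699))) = -7103012083200/434473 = -16348569.61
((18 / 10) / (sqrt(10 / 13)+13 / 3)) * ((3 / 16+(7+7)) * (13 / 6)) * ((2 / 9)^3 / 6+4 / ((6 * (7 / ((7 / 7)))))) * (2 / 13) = 28503709 / 143360280 - 168661 * sqrt(130) / 47786760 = 0.16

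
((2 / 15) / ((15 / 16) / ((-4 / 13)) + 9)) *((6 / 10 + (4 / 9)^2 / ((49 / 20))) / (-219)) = -1728896 / 24837704325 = -0.00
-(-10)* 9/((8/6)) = 135/2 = 67.50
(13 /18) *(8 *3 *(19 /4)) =247 /3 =82.33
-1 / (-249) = 1 / 249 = 0.00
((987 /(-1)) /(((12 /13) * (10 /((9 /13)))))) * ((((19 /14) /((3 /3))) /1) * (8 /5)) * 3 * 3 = -72333 /50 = -1446.66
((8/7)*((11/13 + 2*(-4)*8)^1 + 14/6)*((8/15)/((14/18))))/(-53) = 151808/168805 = 0.90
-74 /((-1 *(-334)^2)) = 37 /55778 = 0.00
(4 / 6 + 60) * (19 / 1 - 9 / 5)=15652 / 15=1043.47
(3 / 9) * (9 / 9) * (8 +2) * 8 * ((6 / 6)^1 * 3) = 80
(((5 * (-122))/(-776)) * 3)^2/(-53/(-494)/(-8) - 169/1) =-68931525/2094885623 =-0.03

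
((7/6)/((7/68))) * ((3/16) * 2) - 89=-339/4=-84.75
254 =254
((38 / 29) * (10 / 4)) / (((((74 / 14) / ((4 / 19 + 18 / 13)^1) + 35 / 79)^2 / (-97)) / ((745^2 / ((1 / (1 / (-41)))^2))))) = -7434.23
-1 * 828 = -828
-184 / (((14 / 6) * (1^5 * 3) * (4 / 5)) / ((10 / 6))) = -1150 / 21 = -54.76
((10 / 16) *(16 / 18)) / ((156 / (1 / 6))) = 5 / 8424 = 0.00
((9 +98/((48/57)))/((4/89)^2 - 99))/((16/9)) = -71502867/100372864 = -0.71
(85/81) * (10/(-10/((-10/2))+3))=170/81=2.10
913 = 913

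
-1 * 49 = -49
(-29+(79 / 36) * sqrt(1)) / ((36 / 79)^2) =-6022565 / 46656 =-129.08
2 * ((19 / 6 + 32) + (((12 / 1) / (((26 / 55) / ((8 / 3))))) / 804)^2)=480316553 / 6827769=70.35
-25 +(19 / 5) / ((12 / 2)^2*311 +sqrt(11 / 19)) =-297703194869 / 11908289465 - 19*sqrt(209) / 11908289465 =-25.00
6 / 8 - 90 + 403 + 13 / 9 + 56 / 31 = 353773 / 1116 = 317.00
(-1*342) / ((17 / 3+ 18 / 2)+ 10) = -513 / 37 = -13.86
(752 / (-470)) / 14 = -4 / 35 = -0.11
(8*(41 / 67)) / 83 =328 / 5561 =0.06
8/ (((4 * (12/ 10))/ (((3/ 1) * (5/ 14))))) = 25/ 14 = 1.79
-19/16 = -1.19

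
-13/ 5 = -2.60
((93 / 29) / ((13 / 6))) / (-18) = -31 / 377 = -0.08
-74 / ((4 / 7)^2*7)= -259 / 8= -32.38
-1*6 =-6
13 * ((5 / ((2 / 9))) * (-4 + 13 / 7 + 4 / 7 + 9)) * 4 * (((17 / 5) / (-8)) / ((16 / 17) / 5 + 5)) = -244205 / 343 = -711.97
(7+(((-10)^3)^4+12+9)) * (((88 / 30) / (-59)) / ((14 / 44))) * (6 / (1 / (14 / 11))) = -352000000009856 / 295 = -1193220339016.46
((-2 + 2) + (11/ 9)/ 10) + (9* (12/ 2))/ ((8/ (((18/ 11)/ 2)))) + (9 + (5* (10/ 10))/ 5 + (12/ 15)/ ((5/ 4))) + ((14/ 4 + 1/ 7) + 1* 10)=2073997/ 69300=29.93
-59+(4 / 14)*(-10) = -433 / 7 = -61.86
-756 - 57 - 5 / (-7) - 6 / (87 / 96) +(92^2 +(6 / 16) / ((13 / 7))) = 7645.30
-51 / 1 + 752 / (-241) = -13043 / 241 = -54.12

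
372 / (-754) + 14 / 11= 3232 / 4147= 0.78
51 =51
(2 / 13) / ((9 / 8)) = 16 / 117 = 0.14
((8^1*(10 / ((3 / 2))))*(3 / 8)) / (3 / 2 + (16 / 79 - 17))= -3160 / 2417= -1.31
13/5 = 2.60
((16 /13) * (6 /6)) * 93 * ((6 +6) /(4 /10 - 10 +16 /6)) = -33480 /169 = -198.11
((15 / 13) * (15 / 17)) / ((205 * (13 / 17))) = 45 / 6929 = 0.01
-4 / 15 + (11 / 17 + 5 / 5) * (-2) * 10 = -8468 / 255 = -33.21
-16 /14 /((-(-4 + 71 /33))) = -264 /427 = -0.62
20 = 20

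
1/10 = 0.10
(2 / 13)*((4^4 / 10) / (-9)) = -256 / 585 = -0.44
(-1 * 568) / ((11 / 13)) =-7384 / 11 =-671.27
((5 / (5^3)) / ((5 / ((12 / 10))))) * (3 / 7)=18 / 4375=0.00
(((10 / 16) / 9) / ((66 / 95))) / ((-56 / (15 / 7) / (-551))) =1308625 / 620928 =2.11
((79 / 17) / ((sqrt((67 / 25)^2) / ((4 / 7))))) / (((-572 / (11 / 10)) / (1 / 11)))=-0.00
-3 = -3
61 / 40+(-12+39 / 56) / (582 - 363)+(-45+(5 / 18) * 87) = -19.36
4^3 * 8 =512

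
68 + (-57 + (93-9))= 95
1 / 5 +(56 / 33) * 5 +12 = 3413 / 165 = 20.68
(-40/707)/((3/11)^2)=-4840/6363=-0.76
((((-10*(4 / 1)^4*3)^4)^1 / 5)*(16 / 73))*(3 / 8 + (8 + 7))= 171163036680192000 / 73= 2344699132605369.86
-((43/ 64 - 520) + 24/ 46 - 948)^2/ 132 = -1553960407107/ 95338496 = -16299.40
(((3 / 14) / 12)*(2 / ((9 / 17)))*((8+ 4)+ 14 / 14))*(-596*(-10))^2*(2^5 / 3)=332286713.23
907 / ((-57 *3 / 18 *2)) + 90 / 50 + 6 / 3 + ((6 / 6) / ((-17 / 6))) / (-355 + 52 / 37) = -309440808 / 7043015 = -43.94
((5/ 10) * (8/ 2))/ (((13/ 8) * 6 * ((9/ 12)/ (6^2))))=128/ 13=9.85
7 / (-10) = -7 / 10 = -0.70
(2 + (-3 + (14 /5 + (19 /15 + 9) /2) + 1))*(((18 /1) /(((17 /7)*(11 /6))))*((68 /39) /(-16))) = -2499 /715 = -3.50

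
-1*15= -15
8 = 8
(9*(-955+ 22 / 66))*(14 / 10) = -60144 / 5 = -12028.80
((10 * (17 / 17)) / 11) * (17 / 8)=85 / 44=1.93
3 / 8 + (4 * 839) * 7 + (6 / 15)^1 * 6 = 939791 / 40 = 23494.78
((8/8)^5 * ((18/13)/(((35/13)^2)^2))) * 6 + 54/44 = 45736947/33013750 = 1.39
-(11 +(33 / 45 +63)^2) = -4072.94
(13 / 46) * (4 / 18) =13 / 207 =0.06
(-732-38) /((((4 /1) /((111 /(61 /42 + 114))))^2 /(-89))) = 186180967665 /47025602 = 3959.14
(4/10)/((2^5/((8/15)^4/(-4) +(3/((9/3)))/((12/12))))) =49601/4050000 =0.01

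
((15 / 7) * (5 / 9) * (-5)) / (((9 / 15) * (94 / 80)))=-25000 / 2961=-8.44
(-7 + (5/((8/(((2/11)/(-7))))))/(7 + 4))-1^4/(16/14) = -53371/6776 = -7.88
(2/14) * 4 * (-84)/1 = -48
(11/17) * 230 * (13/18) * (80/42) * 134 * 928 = 81798745600/3213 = 25458682.10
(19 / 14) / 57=1 / 42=0.02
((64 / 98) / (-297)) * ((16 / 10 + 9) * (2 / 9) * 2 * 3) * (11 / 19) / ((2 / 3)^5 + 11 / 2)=-40704 / 12740735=-0.00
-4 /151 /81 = -4 /12231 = -0.00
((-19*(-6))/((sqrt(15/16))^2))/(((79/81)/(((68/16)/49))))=209304/19355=10.81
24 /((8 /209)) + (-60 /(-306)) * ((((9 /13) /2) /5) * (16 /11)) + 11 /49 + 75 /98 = 149615737 /238238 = 628.01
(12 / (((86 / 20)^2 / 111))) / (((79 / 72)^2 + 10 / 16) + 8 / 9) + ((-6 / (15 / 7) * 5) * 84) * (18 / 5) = -547985731248 / 130252805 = -4207.09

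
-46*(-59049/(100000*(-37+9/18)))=-1358127/1825000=-0.74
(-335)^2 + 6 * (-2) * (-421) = 117277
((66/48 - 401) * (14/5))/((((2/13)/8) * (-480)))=290927/2400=121.22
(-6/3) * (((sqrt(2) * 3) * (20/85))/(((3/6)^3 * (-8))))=24 * sqrt(2)/17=2.00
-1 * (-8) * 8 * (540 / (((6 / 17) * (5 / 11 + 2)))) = 39893.33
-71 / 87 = -0.82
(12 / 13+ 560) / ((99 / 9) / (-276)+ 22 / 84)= 4696048 / 1859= 2526.12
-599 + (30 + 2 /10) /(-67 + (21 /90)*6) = -196623 /328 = -599.46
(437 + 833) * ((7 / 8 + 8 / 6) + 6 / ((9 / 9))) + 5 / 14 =875695 / 84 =10424.94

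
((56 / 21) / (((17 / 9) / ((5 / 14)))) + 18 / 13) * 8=23376 / 1547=15.11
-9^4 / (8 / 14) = -45927 / 4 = -11481.75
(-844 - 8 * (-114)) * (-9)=-612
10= 10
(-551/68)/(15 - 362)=0.02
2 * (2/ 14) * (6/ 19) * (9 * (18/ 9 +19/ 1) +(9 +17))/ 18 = 1.08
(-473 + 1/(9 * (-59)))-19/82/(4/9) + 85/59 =-472.08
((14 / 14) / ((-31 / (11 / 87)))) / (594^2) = -0.00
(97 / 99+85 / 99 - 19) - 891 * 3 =-266326 / 99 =-2690.16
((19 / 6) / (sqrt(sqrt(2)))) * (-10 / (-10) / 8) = 19 * 2^(3 / 4) / 96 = 0.33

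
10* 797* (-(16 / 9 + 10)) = -844820 / 9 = -93868.89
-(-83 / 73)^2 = -6889 / 5329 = -1.29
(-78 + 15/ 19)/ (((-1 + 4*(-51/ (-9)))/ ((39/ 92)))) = -1.51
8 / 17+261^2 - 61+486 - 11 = 1165103 / 17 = 68535.47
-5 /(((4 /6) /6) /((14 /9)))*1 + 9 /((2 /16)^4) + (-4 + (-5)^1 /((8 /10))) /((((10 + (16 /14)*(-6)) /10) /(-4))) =406169 /11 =36924.45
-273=-273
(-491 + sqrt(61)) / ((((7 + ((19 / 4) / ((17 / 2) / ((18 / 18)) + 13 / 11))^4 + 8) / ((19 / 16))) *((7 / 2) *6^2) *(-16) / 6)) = 0.11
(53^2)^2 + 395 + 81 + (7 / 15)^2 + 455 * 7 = 1776181999 / 225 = 7894142.22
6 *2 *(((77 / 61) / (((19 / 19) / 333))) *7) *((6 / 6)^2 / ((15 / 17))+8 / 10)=20820492 / 305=68263.91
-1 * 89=-89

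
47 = 47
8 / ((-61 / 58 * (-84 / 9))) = 348 / 427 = 0.81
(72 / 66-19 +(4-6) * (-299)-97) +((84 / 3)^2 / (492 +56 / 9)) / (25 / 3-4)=77499134 / 160303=483.45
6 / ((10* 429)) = 1 / 715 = 0.00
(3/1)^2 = 9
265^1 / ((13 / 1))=265 / 13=20.38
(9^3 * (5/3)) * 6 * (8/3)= 19440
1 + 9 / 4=3.25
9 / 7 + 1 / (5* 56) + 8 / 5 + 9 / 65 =11021 / 3640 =3.03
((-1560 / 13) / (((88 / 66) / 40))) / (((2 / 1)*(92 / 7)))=-3150 / 23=-136.96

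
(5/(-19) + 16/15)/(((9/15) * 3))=229/513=0.45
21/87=7/29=0.24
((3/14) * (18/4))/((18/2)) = 3/28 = 0.11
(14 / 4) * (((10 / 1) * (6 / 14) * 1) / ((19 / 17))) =255 / 19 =13.42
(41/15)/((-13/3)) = -41/65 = -0.63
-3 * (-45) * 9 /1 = 1215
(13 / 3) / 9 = 0.48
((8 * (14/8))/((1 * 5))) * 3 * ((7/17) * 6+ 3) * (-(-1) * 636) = 2484216/85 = 29226.07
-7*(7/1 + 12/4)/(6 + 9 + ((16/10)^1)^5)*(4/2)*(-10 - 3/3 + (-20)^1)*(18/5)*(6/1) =3678.29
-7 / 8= -0.88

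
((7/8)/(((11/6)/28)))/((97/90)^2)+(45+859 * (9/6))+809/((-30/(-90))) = 780797379/206998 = 3772.00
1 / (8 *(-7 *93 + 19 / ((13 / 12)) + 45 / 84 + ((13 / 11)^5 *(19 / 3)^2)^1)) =-131900769 / 570288452686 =-0.00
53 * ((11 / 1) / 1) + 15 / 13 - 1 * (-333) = 11923 / 13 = 917.15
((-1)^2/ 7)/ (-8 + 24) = 1/ 112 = 0.01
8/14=0.57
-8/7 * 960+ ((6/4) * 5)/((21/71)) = -15005/14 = -1071.79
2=2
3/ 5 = 0.60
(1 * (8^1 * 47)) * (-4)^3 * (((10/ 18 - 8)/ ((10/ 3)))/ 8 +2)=-621152/ 15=-41410.13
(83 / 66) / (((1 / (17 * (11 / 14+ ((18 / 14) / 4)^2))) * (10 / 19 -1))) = -18685873 / 465696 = -40.12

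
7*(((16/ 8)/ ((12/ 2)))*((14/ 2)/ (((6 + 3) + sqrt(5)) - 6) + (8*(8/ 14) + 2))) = 331/ 12 - 49*sqrt(5)/ 12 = 18.45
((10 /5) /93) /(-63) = -2 /5859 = -0.00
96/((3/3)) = 96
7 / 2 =3.50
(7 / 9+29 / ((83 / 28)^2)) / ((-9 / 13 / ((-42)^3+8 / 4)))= 243521496946 / 558009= 436411.41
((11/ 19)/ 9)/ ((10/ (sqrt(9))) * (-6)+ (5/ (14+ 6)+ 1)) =-44/ 12825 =-0.00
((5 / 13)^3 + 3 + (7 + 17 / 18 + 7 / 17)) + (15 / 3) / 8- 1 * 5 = 18926365 / 2689128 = 7.04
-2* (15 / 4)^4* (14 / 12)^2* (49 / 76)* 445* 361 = -114190059375 / 2048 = -55756864.93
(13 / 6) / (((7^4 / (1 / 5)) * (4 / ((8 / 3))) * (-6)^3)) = -13 / 23337720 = -0.00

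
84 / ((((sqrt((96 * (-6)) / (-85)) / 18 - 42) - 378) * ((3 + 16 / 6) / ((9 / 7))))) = -0.05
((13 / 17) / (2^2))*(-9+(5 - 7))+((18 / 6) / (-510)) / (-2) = -21 / 10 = -2.10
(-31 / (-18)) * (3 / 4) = 31 / 24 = 1.29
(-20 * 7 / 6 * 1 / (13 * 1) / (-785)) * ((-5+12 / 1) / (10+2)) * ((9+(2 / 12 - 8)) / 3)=343 / 661284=0.00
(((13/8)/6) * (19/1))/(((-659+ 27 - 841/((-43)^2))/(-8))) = 456703/7016454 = 0.07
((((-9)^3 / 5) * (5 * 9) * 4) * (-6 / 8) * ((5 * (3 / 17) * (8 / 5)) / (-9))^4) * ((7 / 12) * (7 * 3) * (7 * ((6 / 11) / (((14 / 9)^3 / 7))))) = 952342272 / 918731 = 1036.58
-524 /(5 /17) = -8908 /5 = -1781.60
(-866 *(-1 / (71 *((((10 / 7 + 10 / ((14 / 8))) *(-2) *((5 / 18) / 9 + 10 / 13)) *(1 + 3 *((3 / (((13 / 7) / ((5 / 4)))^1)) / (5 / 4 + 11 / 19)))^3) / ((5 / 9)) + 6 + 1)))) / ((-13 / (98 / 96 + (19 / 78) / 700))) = 65745458148944457 / 112716707200063050200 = 0.00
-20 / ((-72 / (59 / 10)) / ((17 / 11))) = 1003 / 396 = 2.53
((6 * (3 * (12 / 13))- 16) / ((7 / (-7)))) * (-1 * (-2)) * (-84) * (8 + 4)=16128 / 13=1240.62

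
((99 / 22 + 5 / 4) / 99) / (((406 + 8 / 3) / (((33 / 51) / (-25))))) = -23 / 6252600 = -0.00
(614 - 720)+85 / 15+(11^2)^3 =5314382 / 3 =1771460.67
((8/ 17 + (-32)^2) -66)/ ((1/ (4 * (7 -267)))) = -16945760/ 17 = -996809.41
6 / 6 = 1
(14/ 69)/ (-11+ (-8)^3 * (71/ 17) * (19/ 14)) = -1666/ 23919057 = -0.00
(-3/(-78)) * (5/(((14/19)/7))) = 95/52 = 1.83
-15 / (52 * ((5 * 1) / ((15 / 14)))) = -45 / 728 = -0.06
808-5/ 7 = 5651/ 7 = 807.29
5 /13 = 0.38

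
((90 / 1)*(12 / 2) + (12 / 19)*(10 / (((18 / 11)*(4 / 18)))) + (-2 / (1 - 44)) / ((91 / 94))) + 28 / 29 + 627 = 2555758235 / 2156063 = 1185.38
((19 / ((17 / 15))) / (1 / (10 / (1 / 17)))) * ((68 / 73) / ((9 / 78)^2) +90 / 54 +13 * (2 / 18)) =15203800 / 73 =208271.23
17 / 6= 2.83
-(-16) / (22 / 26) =208 / 11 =18.91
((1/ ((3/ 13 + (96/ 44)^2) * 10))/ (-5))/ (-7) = 1573/ 2747850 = 0.00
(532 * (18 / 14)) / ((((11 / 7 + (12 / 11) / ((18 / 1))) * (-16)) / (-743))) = 29349243 / 1508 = 19462.36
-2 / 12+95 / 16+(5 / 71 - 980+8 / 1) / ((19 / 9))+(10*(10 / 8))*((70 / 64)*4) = -12948113 / 32376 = -399.93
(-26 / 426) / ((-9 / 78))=338 / 639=0.53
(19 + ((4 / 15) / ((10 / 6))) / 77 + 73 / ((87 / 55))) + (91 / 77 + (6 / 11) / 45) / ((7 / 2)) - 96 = -1703074 / 55825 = -30.51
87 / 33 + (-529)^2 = 3078280 / 11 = 279843.64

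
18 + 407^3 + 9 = 67419170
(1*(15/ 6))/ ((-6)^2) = 0.07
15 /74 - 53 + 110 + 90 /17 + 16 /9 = 727717 /11322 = 64.27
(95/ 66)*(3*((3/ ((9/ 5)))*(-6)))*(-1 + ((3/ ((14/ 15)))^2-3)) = -589475/ 2156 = -273.41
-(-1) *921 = 921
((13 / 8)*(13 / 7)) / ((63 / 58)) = 4901 / 1764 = 2.78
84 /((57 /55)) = 1540 /19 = 81.05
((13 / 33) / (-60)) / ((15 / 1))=-13 / 29700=-0.00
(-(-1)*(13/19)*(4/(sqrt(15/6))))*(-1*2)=-104*sqrt(10)/95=-3.46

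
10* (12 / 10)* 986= 11832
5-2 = 3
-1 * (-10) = 10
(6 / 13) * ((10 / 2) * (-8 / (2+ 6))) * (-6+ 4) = 60 / 13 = 4.62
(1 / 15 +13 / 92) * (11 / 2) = 3157 / 2760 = 1.14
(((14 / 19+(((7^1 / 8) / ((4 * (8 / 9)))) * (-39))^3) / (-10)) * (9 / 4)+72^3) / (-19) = -4761701611419267 / 242262999040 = -19655.09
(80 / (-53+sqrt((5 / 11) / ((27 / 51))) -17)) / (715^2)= -2016 / 901642885 -48*sqrt(935) / 49590358675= -0.00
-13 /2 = -6.50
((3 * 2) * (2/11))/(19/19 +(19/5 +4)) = 15/121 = 0.12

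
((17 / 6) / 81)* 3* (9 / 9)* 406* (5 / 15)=3451 / 243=14.20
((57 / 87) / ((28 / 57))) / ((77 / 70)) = 5415 / 4466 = 1.21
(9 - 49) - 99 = -139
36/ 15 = 12/ 5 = 2.40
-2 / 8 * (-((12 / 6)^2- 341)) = -337 / 4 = -84.25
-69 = -69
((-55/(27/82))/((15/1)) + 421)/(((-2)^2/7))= 232393/324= 717.26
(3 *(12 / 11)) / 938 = 0.00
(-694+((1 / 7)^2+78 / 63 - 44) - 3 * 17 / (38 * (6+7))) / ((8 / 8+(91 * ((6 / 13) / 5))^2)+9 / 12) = -2675409550 / 262550379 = -10.19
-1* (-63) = 63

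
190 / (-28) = -95 / 14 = -6.79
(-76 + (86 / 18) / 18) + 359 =45889 / 162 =283.27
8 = 8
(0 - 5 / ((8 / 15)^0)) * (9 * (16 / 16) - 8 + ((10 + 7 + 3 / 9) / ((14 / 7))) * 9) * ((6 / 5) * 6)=-2844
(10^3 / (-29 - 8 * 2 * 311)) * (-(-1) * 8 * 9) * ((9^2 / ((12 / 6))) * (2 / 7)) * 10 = -11664000 / 7007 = -1664.62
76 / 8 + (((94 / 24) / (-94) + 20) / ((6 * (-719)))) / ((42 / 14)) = 2950297 / 310608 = 9.50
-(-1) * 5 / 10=1 / 2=0.50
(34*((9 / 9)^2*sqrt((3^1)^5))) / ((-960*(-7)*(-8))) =-0.01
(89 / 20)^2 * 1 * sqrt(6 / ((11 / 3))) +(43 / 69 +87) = 23763 * sqrt(22) / 4400 +6046 / 69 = 112.95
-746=-746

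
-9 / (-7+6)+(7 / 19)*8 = 227 / 19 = 11.95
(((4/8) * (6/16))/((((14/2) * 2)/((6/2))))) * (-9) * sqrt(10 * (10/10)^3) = -81 * sqrt(10)/224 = -1.14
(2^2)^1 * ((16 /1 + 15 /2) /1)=94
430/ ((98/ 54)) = 236.94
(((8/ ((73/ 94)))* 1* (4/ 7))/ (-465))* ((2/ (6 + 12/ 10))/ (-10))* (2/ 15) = 1504/ 32078025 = 0.00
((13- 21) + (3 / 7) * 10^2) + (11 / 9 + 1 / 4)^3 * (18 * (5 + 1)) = 1147547 / 3024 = 379.48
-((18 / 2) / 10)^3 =-729 / 1000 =-0.73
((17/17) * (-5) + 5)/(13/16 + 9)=0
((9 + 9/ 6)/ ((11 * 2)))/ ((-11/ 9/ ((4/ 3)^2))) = -84/ 121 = -0.69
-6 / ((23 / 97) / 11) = -6402 / 23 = -278.35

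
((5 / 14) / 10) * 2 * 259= 37 / 2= 18.50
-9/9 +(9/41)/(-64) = -2633/2624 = -1.00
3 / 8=0.38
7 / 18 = 0.39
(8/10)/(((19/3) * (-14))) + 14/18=4601/5985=0.77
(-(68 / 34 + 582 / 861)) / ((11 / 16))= -3.89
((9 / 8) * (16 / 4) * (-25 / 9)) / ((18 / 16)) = -11.11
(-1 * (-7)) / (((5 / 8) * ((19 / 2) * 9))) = 112 / 855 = 0.13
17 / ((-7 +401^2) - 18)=17 / 160776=0.00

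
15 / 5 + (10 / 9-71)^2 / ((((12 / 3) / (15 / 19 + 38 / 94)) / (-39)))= -2741251823 / 48222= -56846.50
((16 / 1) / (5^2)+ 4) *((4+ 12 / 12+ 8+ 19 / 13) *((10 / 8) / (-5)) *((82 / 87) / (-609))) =15416 / 593775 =0.03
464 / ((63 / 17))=7888 / 63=125.21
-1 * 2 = -2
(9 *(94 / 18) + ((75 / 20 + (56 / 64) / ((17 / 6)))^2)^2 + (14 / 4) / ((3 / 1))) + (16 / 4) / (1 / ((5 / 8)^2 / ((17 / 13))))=1285912535 / 4009008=320.76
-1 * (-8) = 8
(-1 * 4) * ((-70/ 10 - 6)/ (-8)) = -6.50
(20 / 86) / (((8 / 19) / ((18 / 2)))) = 855 / 172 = 4.97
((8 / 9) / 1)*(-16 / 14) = -64 / 63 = -1.02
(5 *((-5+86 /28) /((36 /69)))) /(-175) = 207 /1960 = 0.11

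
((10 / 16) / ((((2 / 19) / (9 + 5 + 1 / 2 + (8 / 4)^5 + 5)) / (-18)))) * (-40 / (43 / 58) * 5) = 1484816.86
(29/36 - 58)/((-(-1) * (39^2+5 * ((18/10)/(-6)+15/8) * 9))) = -4118/114615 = -0.04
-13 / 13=-1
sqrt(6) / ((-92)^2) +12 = sqrt(6) / 8464 +12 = 12.00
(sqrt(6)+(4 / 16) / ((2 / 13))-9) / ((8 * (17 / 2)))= -59 / 544+sqrt(6) / 68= -0.07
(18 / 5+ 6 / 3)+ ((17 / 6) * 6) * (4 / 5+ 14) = 1286 / 5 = 257.20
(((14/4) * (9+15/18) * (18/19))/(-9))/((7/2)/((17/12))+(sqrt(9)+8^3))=-7021/1002858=-0.01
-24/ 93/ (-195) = 8/ 6045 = 0.00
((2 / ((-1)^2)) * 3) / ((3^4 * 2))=0.04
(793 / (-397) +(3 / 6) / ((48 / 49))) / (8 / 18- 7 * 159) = 170025 / 127205152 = 0.00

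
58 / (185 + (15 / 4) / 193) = 44776 / 142835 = 0.31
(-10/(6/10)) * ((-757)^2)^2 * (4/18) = -1216241320003.70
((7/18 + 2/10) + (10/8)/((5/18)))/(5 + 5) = 229/450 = 0.51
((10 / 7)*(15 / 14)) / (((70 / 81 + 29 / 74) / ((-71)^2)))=2266181550 / 368921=6142.73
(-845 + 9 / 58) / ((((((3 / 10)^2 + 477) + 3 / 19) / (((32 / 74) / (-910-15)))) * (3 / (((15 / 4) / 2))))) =18620380 / 35999715471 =0.00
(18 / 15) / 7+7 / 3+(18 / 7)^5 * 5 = 142349063 / 252105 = 564.64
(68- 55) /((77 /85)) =1105 /77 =14.35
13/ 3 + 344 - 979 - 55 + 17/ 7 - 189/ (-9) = -13907/ 21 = -662.24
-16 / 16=-1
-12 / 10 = -6 / 5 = -1.20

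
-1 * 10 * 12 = -120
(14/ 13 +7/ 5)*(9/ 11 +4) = 11.93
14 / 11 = 1.27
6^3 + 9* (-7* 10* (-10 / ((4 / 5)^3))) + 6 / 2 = 200379 / 16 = 12523.69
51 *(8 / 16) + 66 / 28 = 195 / 7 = 27.86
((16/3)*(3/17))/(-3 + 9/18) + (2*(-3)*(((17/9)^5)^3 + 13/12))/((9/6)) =-973306262596552594103/17500746228045165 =-55615.13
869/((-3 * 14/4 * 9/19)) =-174.72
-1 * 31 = -31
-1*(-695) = 695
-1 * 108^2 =-11664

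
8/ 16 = 0.50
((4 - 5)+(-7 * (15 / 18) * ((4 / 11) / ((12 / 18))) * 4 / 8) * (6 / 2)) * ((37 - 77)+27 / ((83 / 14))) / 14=186817 / 12782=14.62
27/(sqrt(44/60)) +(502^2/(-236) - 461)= -90200/59 +27 * sqrt(165)/11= -1497.28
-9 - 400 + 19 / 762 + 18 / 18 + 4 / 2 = -309353 / 762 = -405.98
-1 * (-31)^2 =-961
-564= -564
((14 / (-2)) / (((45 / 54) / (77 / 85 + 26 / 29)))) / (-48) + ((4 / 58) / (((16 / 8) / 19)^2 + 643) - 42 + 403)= 8269689550827 / 22887722200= 361.32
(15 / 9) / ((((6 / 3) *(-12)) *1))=-5 / 72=-0.07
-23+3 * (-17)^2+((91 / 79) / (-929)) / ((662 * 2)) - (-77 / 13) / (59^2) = 3711260913231533 / 4397219710052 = 844.00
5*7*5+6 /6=176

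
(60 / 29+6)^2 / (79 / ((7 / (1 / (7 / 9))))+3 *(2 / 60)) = 26830440 / 6020719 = 4.46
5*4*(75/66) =250/11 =22.73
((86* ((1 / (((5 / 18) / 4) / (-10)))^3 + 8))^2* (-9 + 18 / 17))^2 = 79251336127450730365975224297470361600 / 289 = 274226076565573461473962700000000000.00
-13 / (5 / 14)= -182 / 5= -36.40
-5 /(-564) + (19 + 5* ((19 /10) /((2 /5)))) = 6029 /141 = 42.76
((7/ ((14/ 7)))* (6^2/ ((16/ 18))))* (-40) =-5670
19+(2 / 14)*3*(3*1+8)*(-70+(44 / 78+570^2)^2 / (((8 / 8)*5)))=1766130654609029 / 17745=99528354725.78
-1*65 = -65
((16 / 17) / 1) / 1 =16 / 17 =0.94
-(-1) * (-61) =-61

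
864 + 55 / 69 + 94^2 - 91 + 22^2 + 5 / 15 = 232165 / 23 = 10094.13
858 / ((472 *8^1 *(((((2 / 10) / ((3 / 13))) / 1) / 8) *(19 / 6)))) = 1485 / 2242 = 0.66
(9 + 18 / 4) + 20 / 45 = 251 / 18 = 13.94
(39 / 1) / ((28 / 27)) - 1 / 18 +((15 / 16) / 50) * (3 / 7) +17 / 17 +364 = 4057801 / 10080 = 402.56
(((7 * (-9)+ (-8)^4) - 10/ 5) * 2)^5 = 34057594401889572832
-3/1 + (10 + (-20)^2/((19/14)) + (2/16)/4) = 183475/608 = 301.77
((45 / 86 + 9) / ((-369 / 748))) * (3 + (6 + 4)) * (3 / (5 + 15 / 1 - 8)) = -221221 / 3526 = -62.74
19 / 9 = 2.11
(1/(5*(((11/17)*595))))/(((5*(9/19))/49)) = 133/12375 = 0.01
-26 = -26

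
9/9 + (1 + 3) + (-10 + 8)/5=23/5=4.60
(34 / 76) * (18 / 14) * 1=153 / 266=0.58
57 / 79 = 0.72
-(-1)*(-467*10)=-4670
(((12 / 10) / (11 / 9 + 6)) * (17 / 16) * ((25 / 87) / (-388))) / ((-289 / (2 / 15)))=3 / 49733840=0.00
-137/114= -1.20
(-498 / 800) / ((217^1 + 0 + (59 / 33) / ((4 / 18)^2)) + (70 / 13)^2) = -462891 / 209842900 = -0.00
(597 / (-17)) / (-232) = 597 / 3944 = 0.15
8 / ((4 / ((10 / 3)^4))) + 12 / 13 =260972 / 1053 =247.84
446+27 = 473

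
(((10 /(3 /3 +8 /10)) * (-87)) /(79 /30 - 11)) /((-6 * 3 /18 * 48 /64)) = -58000 /753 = -77.03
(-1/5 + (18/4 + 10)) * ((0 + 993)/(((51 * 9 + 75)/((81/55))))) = 348543/8900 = 39.16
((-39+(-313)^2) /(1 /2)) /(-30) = -19586 /3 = -6528.67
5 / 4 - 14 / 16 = 3 / 8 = 0.38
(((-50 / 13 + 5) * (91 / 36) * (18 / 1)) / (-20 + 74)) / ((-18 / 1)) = -35 / 648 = -0.05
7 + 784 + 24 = 815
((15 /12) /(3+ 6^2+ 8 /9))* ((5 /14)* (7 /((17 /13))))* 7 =20475 /48824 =0.42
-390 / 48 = -65 / 8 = -8.12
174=174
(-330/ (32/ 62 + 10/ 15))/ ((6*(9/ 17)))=-87.83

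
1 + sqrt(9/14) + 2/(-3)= 1/3 + 3 * sqrt(14)/14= 1.14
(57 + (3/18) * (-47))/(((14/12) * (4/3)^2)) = 2655/112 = 23.71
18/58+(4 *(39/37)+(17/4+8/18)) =356189/38628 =9.22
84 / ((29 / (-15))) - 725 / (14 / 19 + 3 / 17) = -1432555 / 1711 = -837.26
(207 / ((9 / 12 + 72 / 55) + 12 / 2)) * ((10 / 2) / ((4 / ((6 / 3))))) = 12650 / 197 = 64.21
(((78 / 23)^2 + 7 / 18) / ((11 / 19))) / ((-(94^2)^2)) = -2151085 / 8177720756832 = -0.00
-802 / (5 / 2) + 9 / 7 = -11183 / 35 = -319.51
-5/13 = -0.38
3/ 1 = 3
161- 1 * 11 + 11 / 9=1361 / 9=151.22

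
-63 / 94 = -0.67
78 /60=13 /10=1.30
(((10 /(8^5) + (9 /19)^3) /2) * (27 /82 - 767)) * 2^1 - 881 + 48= -8429117280213 /9214984192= -914.72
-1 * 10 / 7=-1.43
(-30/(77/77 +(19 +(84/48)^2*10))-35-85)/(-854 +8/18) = 1628/11523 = 0.14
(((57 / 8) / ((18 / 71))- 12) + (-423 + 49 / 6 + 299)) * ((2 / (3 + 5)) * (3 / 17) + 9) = -901.96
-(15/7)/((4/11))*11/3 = -605/28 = -21.61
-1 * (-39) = 39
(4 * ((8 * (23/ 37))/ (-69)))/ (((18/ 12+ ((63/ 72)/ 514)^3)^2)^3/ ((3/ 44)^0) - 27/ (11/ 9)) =39764778828162339278382277027466721036920424309606412505652718993408/ 1475933774007489071382319953026365650119658233913532790182489339800267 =0.03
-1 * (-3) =3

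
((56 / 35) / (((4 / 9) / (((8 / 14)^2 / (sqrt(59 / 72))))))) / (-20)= -432*sqrt(118) / 72275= -0.06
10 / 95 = 2 / 19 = 0.11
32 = 32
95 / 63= 1.51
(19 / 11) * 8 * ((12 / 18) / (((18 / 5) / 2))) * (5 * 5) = 38000 / 297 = 127.95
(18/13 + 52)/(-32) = -347/208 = -1.67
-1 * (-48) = 48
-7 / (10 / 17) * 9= -1071 / 10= -107.10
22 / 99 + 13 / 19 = 155 / 171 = 0.91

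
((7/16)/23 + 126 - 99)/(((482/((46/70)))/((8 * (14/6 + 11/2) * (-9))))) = -1401963/67480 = -20.78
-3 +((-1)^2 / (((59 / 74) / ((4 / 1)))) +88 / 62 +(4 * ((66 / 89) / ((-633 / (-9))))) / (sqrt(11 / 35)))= 72 * sqrt(385) / 18779 +6285 / 1829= 3.51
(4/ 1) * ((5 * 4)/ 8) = 10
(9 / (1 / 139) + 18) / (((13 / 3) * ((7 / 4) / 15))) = 228420 / 91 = 2510.11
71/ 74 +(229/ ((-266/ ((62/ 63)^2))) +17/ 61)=963521621/ 2382836778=0.40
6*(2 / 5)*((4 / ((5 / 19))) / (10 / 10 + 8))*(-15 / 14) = -4.34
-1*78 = -78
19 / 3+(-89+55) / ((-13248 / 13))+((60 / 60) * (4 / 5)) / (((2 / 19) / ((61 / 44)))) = 6158123 / 364320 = 16.90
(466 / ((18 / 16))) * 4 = 14912 / 9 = 1656.89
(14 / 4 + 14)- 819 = -1603 / 2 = -801.50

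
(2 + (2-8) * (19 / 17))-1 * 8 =-216 / 17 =-12.71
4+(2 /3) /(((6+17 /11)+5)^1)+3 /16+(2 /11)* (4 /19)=2961901 /692208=4.28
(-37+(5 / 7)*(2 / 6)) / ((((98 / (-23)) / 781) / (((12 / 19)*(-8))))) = -221878976 / 6517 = -34046.18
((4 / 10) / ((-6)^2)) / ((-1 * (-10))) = 1 / 900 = 0.00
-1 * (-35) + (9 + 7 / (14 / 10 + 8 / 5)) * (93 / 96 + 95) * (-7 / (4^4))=64631 / 12288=5.26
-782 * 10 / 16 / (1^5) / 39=-1955 / 156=-12.53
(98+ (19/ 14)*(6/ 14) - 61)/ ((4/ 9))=33147/ 392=84.56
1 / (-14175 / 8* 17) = -8 / 240975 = -0.00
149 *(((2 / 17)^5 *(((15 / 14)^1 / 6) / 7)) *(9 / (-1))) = -0.00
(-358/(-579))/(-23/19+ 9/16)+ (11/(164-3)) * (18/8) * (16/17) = -252704236/312190431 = -0.81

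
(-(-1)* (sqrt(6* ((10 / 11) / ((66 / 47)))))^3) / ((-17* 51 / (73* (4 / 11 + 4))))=-548960* sqrt(470) / 4231249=-2.81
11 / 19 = 0.58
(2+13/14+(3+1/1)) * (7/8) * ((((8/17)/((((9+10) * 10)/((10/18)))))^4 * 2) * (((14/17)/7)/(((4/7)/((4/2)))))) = 21728/1214028964860417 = 0.00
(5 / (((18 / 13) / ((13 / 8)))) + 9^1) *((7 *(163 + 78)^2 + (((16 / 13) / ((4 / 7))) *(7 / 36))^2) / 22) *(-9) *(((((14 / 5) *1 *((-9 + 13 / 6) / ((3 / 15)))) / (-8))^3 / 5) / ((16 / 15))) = -792902073.32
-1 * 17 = -17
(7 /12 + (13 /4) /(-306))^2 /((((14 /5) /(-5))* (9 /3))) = -0.20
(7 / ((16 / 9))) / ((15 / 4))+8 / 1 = 181 / 20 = 9.05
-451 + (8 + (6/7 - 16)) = -3207/7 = -458.14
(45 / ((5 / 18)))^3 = 4251528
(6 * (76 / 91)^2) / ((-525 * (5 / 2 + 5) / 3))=-23104 / 7245875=-0.00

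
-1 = -1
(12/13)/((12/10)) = 10/13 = 0.77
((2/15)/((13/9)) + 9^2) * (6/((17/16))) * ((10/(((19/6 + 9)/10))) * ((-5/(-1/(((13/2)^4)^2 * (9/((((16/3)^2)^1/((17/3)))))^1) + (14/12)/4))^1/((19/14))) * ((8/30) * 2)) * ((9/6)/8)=-5761038169241671680/1211748497051461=-4754.32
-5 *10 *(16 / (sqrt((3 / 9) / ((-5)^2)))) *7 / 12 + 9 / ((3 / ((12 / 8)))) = -4036.95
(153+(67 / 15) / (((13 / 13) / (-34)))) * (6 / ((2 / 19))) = 323 / 5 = 64.60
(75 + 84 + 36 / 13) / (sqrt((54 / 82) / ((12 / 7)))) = 1402*sqrt(287) / 91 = 261.00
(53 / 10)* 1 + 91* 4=3693 / 10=369.30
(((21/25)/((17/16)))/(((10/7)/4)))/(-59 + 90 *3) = 4704/448375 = 0.01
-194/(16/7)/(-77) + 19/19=185/88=2.10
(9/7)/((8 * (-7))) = -0.02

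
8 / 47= 0.17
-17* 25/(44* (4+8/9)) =-3825/1936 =-1.98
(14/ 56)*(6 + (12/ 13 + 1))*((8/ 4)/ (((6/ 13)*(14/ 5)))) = 515/ 168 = 3.07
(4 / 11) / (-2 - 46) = -1 / 132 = -0.01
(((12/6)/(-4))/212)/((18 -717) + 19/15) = 0.00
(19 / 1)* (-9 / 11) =-171 / 11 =-15.55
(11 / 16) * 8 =11 / 2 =5.50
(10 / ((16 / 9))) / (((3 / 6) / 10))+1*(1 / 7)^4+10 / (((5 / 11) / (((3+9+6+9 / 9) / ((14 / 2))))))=826975 / 4802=172.21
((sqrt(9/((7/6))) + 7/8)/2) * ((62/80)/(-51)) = -31 * sqrt(42)/9520 - 217/32640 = -0.03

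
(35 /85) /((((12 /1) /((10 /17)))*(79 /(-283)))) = -9905 /136986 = -0.07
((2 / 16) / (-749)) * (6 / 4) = -3 / 11984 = -0.00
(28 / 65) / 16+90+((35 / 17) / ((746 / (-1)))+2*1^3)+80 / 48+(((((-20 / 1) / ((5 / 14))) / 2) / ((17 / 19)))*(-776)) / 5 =24485261387 / 4945980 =4950.54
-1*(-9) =9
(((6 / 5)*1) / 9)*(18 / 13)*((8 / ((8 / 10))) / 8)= 3 / 13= 0.23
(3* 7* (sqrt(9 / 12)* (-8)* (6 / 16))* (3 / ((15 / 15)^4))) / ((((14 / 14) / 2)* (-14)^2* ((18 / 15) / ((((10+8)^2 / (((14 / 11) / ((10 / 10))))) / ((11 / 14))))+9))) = -3645* sqrt(3) / 34034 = -0.19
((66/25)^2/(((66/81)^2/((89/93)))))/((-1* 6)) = -64881/38750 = -1.67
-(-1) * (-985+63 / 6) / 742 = -1949 / 1484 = -1.31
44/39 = 1.13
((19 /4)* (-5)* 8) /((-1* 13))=190 /13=14.62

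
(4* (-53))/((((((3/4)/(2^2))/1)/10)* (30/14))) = -47488/9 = -5276.44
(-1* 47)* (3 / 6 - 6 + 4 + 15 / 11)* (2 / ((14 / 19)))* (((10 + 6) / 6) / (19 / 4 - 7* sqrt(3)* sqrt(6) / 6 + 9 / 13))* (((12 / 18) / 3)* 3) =9658688* sqrt(2) / 456753 + 105131104 / 3197271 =62.79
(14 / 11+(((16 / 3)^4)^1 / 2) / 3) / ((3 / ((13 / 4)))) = 147.46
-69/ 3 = -23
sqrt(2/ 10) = sqrt(5)/ 5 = 0.45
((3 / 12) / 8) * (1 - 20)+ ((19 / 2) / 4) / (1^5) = 57 / 32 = 1.78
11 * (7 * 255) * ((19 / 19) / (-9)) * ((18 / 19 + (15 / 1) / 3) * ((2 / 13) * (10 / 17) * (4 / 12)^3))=-870100 / 20007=-43.49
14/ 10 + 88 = 447/ 5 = 89.40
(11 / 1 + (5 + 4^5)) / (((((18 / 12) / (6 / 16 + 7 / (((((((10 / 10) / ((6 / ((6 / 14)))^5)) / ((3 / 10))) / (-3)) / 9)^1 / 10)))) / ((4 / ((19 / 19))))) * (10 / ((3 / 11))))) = -253715244744 / 11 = -23065022249.45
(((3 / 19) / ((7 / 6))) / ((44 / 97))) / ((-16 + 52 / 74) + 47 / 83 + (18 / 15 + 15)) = 13404915 / 65998856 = 0.20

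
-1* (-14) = 14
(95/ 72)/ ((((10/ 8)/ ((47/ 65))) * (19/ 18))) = 47/ 65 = 0.72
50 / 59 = 0.85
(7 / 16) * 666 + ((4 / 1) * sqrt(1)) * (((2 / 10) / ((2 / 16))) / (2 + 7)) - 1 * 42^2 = -529889 / 360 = -1471.91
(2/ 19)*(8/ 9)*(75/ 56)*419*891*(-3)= -18666450/ 133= -140349.25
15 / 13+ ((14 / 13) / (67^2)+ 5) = 6.15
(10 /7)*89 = 890 /7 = 127.14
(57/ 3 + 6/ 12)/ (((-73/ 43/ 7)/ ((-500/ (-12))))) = -3350.17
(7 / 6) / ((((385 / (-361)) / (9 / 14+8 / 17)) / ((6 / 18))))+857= 40366135 / 47124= 856.59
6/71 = 0.08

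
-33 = -33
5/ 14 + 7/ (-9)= -53/ 126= -0.42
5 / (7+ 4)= 5 / 11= 0.45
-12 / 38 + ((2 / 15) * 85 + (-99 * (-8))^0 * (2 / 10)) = 11.22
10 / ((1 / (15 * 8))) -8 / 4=1198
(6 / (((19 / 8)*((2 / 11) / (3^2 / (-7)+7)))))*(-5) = -52800 / 133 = -396.99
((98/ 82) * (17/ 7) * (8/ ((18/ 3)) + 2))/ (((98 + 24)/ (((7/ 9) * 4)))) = 16660/ 67527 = 0.25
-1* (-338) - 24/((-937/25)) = 317306/937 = 338.64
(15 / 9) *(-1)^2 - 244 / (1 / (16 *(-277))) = 3244229 / 3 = 1081409.67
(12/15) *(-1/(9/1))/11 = -4/495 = -0.01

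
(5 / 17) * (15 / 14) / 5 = 15 / 238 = 0.06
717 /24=239 /8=29.88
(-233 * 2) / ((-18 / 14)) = 3262 / 9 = 362.44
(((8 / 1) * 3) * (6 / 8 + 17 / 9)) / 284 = 95 / 426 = 0.22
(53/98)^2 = 2809/9604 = 0.29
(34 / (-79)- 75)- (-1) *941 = 68380 / 79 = 865.57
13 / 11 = 1.18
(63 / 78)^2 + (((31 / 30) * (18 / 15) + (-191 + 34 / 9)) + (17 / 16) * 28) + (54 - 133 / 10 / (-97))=-748327891 / 7376850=-101.44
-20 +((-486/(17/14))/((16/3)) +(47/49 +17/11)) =-92.54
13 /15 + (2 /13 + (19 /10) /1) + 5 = 3089 /390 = 7.92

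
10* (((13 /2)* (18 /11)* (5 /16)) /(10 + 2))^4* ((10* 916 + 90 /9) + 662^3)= 1048735934918465625 /61408804864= 17077940.81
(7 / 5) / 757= 7 / 3785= 0.00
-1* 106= -106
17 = 17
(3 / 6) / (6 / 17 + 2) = 17 / 80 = 0.21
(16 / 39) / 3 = 16 / 117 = 0.14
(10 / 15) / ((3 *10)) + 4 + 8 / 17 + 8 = 9557 / 765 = 12.49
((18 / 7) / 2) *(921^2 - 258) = 7631847 / 7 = 1090263.86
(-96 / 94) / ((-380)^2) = -3 / 424175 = -0.00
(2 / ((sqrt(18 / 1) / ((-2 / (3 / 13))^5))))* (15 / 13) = -4569760* sqrt(2) / 243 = -26595.13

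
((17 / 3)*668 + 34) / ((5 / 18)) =68748 / 5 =13749.60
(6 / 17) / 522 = 1 / 1479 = 0.00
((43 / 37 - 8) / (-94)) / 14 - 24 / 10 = -2.39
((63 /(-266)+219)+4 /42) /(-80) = -174649 /63840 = -2.74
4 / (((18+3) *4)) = 1 / 21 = 0.05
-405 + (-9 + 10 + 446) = 42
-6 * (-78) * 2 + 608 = 1544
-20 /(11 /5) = -100 /11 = -9.09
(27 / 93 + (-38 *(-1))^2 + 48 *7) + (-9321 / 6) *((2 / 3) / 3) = 400384 / 279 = 1435.07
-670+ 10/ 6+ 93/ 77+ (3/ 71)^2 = -776846267/ 1164471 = -667.12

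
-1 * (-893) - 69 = 824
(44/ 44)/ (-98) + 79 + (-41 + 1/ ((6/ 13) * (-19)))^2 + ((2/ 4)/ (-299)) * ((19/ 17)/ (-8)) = 22908707862487/ 12947498928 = 1769.35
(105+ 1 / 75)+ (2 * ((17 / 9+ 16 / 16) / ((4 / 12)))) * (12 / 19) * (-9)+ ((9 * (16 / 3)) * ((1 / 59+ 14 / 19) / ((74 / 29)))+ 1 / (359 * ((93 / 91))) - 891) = -10043564124814 / 11539938325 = -870.33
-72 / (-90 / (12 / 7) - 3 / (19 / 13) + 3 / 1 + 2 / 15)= 41040 / 29309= 1.40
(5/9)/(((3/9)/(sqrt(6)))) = 5 * sqrt(6)/3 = 4.08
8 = 8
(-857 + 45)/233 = -812/233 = -3.48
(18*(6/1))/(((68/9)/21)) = 5103/17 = 300.18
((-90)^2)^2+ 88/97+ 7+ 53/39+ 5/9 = 744608001467/11349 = 65610009.82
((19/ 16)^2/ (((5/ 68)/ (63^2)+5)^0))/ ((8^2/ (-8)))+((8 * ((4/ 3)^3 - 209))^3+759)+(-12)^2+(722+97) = -182082761755261979/ 40310784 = -4516973962.98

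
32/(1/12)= 384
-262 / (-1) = 262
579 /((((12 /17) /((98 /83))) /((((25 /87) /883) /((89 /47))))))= 188903575 /1134953454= 0.17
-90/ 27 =-10/ 3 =-3.33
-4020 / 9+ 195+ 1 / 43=-32462 / 129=-251.64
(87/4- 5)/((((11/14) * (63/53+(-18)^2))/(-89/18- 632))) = -56997101/1365012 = -41.76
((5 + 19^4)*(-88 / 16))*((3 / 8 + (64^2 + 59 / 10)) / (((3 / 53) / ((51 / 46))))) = -105974971426863 / 1840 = -57595093166.77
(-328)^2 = 107584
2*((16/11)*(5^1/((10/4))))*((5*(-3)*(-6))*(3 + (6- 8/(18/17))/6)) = 47360/33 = 1435.15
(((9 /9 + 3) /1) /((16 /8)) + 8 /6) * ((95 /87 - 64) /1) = -54730 /261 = -209.69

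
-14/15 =-0.93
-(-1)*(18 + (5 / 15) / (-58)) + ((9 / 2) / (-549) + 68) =456328 / 5307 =85.99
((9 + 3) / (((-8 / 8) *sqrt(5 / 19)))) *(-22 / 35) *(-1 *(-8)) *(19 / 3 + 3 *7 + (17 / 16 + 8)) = 4281.24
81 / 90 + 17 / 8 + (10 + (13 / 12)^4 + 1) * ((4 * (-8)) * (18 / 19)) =-2545879 / 6840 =-372.20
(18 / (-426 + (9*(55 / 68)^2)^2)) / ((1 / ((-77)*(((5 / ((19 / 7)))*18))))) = 117.44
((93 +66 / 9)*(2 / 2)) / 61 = 301 / 183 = 1.64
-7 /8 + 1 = 1 /8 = 0.12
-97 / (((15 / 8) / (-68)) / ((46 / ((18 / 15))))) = 1213664 / 9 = 134851.56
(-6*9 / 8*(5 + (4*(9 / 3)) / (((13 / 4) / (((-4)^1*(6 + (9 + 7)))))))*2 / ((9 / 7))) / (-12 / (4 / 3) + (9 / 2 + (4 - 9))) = -87339 / 247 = -353.60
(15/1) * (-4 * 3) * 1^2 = -180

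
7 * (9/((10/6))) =189/5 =37.80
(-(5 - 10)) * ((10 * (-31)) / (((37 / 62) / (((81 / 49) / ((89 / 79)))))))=-614943900 / 161357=-3811.08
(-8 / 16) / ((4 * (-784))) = 1 / 6272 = 0.00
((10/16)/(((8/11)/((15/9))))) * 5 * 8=1375/24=57.29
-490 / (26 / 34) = -8330 / 13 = -640.77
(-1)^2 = 1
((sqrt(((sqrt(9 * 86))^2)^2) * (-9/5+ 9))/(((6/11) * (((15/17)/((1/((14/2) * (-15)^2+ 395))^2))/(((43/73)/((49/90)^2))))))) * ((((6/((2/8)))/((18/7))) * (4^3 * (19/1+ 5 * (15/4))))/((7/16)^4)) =3649.22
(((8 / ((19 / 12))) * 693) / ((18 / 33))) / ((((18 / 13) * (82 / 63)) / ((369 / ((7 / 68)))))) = 242594352 / 19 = 12768123.79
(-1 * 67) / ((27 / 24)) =-536 / 9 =-59.56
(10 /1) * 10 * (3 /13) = 300 /13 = 23.08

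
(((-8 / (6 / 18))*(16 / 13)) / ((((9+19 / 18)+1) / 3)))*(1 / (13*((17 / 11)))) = -228096 / 571727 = -0.40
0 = 0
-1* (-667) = 667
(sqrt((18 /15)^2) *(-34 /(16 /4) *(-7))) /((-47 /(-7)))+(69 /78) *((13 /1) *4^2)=45739 /235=194.63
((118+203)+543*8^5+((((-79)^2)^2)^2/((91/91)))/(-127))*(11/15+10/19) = -15047416811838.01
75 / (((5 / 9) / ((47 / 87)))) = 2115 / 29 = 72.93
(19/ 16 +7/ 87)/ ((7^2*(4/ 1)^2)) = 1765/ 1091328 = 0.00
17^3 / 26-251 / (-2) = 4088 / 13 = 314.46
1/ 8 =0.12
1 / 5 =0.20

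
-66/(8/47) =-1551/4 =-387.75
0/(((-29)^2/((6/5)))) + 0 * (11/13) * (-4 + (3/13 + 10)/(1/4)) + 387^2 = 149769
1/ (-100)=-1/ 100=-0.01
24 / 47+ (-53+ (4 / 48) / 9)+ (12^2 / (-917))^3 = -205426439550641 / 3914079301188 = -52.48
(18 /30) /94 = 0.01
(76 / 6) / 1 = 38 / 3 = 12.67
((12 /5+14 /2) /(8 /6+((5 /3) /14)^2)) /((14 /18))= 106596 /11885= 8.97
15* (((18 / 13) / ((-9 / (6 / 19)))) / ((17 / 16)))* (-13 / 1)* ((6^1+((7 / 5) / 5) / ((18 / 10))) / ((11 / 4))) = 70912 / 3553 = 19.96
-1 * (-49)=49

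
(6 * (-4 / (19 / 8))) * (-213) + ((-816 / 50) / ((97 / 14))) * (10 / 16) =19820994 / 9215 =2150.95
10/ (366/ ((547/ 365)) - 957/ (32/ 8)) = 21880/ 10881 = 2.01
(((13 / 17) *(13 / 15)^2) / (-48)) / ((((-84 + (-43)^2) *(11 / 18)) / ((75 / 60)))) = -2197 / 158426400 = -0.00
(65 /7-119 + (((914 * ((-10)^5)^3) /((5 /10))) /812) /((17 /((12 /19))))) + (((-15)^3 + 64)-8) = -5484000000224817367 /65569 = -83637084601333.21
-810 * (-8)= 6480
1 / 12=0.08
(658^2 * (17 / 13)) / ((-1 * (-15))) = 7360388 / 195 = 37745.58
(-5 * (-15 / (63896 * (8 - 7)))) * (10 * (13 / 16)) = 4875 / 511168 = 0.01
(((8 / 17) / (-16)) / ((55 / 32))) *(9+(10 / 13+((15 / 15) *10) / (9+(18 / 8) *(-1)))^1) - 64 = -64.19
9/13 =0.69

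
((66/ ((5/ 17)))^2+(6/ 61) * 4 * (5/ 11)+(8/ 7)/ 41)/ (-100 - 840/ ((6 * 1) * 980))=-242433099268/ 482130275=-502.84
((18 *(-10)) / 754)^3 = -729000 / 53582633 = -0.01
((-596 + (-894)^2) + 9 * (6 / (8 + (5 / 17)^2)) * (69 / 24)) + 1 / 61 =798659.22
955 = 955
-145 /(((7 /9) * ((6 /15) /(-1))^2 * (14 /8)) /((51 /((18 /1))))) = -184875 /98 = -1886.48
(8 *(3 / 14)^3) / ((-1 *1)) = -27 / 343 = -0.08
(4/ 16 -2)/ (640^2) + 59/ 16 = 6041593/ 1638400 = 3.69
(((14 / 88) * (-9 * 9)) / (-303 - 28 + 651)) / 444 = -0.00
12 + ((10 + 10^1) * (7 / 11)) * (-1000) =-139868 / 11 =-12715.27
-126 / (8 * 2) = -63 / 8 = -7.88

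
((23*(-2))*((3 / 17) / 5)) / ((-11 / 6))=828 / 935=0.89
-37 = -37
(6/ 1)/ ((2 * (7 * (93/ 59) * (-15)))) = -0.02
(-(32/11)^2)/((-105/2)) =2048/12705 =0.16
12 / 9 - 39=-113 / 3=-37.67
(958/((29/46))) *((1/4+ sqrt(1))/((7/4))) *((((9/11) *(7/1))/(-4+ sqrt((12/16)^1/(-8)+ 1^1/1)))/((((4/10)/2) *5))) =-3678720/2233 -114960 *sqrt(58)/2233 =-2039.51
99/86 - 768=-65949/86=-766.85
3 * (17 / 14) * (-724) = -18462 / 7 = -2637.43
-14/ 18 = -7/ 9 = -0.78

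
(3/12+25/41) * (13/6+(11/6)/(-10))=5593/3280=1.71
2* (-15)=-30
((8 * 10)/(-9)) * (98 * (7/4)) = -13720/9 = -1524.44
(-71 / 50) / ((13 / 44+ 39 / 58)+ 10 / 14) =-317086 / 375625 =-0.84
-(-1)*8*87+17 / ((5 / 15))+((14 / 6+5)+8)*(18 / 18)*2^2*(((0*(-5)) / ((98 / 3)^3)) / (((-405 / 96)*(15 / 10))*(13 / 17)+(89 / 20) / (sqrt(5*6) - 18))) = 747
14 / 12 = 7 / 6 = 1.17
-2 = -2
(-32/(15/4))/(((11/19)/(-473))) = 104576/15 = 6971.73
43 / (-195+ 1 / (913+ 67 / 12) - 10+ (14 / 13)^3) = -1041353833 / 4934320379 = -0.21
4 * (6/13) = 24/13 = 1.85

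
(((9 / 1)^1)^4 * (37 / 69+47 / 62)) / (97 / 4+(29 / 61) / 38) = 28069633242 / 80198953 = 350.00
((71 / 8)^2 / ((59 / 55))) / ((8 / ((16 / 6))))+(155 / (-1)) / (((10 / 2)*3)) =160199 / 11328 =14.14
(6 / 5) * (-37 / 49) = -222 / 245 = -0.91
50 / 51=0.98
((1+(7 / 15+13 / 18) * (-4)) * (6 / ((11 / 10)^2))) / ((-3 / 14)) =94640 / 1089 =86.91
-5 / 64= -0.08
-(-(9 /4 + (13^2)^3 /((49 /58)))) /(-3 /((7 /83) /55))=-1119820129 /383460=-2920.30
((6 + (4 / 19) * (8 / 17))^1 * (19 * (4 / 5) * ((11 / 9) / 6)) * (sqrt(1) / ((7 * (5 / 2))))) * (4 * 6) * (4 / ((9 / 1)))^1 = 554752 / 48195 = 11.51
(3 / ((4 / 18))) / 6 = 9 / 4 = 2.25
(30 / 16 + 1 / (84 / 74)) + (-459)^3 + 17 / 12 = -16246032571 / 168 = -96702574.83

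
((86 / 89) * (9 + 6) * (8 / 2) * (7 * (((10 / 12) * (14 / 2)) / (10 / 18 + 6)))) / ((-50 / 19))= -720594 / 5251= -137.23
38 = 38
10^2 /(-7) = -100 /7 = -14.29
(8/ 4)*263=526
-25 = -25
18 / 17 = 1.06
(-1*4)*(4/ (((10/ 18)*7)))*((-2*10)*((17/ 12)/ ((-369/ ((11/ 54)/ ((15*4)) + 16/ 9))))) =-196214/ 348705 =-0.56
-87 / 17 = -5.12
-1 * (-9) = 9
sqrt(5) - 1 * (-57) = sqrt(5)+57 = 59.24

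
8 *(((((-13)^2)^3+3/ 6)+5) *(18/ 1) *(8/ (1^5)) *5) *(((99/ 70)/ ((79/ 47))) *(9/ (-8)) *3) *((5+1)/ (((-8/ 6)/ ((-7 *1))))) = -196472800513638/ 79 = -2486997474856.18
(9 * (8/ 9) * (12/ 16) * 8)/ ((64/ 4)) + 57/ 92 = 333/ 92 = 3.62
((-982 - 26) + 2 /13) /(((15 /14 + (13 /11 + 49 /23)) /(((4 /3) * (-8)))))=2452.36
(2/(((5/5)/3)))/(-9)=-2/3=-0.67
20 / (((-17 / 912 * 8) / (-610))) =1390800 / 17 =81811.76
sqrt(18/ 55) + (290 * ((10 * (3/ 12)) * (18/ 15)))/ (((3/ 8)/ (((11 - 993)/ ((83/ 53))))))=-120746720/ 83 + 3 * sqrt(110)/ 55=-1454779.19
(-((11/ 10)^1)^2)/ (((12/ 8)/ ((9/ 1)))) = -363/ 50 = -7.26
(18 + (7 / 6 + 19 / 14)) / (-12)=-431 / 252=-1.71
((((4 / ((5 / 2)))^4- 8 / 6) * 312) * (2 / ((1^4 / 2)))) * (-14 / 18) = -28502656 / 5625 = -5067.14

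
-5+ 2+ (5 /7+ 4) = 12 /7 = 1.71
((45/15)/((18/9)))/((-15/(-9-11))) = 2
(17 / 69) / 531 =0.00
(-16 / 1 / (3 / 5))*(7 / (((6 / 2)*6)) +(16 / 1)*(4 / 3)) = -15640 / 27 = -579.26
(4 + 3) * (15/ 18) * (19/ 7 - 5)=-13.33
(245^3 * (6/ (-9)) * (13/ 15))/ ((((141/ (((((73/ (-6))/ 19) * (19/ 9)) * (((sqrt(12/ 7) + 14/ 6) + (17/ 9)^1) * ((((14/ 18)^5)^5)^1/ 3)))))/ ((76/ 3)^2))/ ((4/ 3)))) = 240106.95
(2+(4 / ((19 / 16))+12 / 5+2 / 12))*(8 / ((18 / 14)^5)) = 304072244 / 16828965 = 18.07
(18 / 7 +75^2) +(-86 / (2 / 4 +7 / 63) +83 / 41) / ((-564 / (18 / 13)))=21711662601 / 3857854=5627.91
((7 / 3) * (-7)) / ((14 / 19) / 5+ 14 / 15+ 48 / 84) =-32585 / 3296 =-9.89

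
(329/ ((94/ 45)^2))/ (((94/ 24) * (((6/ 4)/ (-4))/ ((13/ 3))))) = -491400/ 2209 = -222.45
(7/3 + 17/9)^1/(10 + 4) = 19/63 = 0.30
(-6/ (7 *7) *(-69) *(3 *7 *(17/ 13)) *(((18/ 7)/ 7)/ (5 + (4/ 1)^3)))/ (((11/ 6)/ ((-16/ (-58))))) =0.19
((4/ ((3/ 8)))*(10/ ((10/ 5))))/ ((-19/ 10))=-1600/ 57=-28.07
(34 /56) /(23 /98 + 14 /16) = 238 /435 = 0.55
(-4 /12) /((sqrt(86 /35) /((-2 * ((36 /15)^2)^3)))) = 995328 * sqrt(3010) /671875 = 81.28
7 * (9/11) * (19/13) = 1197/143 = 8.37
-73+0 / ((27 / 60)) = -73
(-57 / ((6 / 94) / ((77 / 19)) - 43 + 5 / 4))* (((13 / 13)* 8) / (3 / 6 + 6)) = 13202112 / 7853885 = 1.68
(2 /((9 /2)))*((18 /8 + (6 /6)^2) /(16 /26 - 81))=-169 /9405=-0.02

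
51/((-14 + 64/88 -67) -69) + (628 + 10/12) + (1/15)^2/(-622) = 72213032929/114898950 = 628.49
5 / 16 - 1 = -11 / 16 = -0.69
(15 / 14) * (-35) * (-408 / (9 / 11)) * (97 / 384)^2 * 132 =157505.80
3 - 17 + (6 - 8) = -16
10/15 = 2/3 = 0.67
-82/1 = -82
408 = 408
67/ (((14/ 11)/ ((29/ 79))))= 21373/ 1106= 19.32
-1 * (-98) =98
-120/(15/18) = -144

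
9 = 9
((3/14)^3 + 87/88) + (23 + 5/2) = 399915/15092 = 26.50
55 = 55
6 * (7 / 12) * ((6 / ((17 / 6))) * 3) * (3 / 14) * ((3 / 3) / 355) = 81 / 6035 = 0.01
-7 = -7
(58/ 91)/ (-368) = -29/ 16744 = -0.00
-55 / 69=-0.80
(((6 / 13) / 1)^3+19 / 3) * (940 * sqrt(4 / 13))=79695080 * sqrt(13) / 85683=3353.58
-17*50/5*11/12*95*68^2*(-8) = 1642907200/3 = 547635733.33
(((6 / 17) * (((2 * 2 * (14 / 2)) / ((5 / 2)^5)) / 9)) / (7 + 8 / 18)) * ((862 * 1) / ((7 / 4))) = 2648064 / 3559375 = 0.74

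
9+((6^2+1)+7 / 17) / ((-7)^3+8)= 8.89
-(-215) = 215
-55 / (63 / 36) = -220 / 7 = -31.43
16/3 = 5.33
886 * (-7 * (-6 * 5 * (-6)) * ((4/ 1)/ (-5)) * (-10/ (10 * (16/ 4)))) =-223272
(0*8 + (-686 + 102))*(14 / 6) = -4088 / 3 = -1362.67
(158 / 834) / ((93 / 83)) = 0.17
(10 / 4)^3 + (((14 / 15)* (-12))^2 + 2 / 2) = 28413 / 200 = 142.06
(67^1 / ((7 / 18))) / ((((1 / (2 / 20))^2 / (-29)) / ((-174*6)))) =9128214 / 175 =52161.22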